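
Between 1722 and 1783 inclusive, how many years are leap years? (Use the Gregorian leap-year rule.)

Multiples of 4 in [1722,1783]: 15.
Of those, multiples of 100: 0 (not leap unless ÷400).
Multiples of 400: 0.
Leap years = 15 − 0 + 0 = 15.

15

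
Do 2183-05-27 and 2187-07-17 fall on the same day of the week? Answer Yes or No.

From May 27, 2183 to Jul 17, 2187 is 1512 days.
1512 mod 7 = 0, so they are the same weekday.
(May 27, 2183 is a Tuesday; Jul 17, 2187 is a Tuesday.)

Yes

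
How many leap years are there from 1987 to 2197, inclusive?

Multiples of 4 in [1987,2197]: 53.
Of those, multiples of 100: 2 (not leap unless ÷400).
Multiples of 400: 1.
Leap years = 53 − 2 + 1 = 52.

52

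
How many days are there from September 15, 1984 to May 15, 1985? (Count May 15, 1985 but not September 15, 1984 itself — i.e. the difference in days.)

Sep 15, 1984 → Oct 15, 1984: 30 days (September has 30).
Oct 15, 1984 → Nov 15, 1984: 31 days (October has 31).
Nov 15, 1984 → Dec 15, 1984: 30 days (November has 30).
Dec 15, 1984 → Jan 15, 1985: 31 days (December has 31).
Jan 15, 1985 → Feb 15, 1985: 31 days (January has 31).
Feb 15, 1985 → Mar 15, 1985: 28 days (February has 28).
Mar 15, 1985 → Apr 15, 1985: 31 days (March has 31).
Apr 15, 1985 → May 15, 1985: 30 days.
Total: 242 days.

242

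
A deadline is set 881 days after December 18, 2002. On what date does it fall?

May 17, 2005

+365 (one year) → Dec 18, 2003 (516 left).
+366 (one year; includes Feb 29, 2004) → Dec 18, 2004 (150 left).
Dec has 31 days: +14 → Jan 1, 2005 (136 left).
Jan has 31 days: +31 → Feb 1, 2005 (105 left).
Feb has 28 days: +28 → Mar 1, 2005 (77 left).
Mar has 31 days: +31 → Apr 1, 2005 (46 left).
Apr has 30 days: +30 → May 1, 2005 (16 left).
+16 → May 17, 2005.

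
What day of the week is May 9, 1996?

Thursday

January 1, 1996 is a Monday.
Jan 1, 1996 → Feb 1, 1996: 31 days (January has 31).
Feb 1, 1996 → Mar 1, 1996: 29 days (February has 29).
Mar 1, 1996 → Apr 1, 1996: 31 days (March has 31).
Apr 1, 1996 → May 1, 1996: 30 days (April has 30).
May 1, 1996 → May 9, 1996: 8 days.
Total: 129 days.
129 mod 7 = 3, so Monday + 3 = Thursday.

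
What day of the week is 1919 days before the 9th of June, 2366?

Wednesday

First find the weekday of Jun 9, 2366. Doomsday rule: the anchor day for the 2300s is Wednesday. For year 66: 66÷12 = 5 r 6, and 6÷4 = 1, so 5+6+1 = 12.
Wednesday + 12 ≡ Monday — that's 2366's doomsday.
In June the doomsday date is Jun 6.
Jun 9 is 3 days after Jun 6; 3 mod 7 = 3, so Monday + 3 = Thursday.
1919 mod 7 = 1, so 1919 days before a Thursday is Thursday − 1 = Wednesday.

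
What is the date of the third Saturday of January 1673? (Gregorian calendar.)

January 1, 1673 is a Sunday.
The first Saturday is therefore January 7 (6 days later).
The third Saturday is 7 + 2×7 = January 21.

January 21, 1673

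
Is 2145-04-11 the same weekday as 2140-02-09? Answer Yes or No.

No

From Feb 9, 2140 to Apr 11, 2145 is 1888 days.
1888 mod 7 = 5, so they are different weekdays.
(Feb 9, 2140 is a Tuesday; Apr 11, 2145 is a Sunday.)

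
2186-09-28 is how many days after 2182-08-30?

1490

Aug 30, 2182 → Aug 30, 2183: 365 days.
Aug 30, 2183 → Aug 30, 2184: 366 days (Feb 29, 2184 is in that span).
Aug 30, 2184 → Aug 30, 2185: 365 days.
Aug 30, 2185 → Sep 30, 2185: 31 days (August has 31).
Sep 30, 2185 → Oct 30, 2185: 30 days (September has 30).
Oct 30, 2185 → Nov 30, 2185: 31 days (October has 31).
Nov 30, 2185 → Dec 30, 2185: 30 days (November has 30).
Dec 30, 2185 → Jan 30, 2186: 31 days (December has 31).
Jan 30, 2186 → Feb 28, 2186: 29 days (January has 31).
Feb 28, 2186 → Mar 28, 2186: 28 days (February has 28).
Mar 28, 2186 → Apr 28, 2186: 31 days (March has 31).
Apr 28, 2186 → May 28, 2186: 30 days (April has 30).
May 28, 2186 → Jun 28, 2186: 31 days (May has 31).
Jun 28, 2186 → Jul 28, 2186: 30 days (June has 30).
Jul 28, 2186 → Aug 28, 2186: 31 days (July has 31).
Aug 28, 2186 → Sep 28, 2186: 31 days.
Total: 1490 days.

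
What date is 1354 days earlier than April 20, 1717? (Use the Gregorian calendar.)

August 5, 1713

−365 (one year) → Apr 20, 1716 (989 left).
−366 (one year; includes Feb 29, 1716) → Apr 20, 1715 (623 left).
−365 (one year) → Apr 20, 1714 (258 left).
−20 → Mar 31, 1714 (end of Mar, 31 days; 238 left).
−31 → Feb 28, 1714 (end of Feb, 28 days; 207 left).
−28 → Jan 31, 1714 (end of Jan, 31 days; 179 left).
−31 → Dec 31, 1713 (end of Dec, 31 days; 148 left).
−31 → Nov 30, 1713 (end of Nov, 30 days; 117 left).
−30 → Oct 31, 1713 (end of Oct, 31 days; 87 left).
−31 → Sep 30, 1713 (end of Sep, 30 days; 56 left).
−30 → Aug 31, 1713 (end of Aug, 31 days; 26 left).
−26 → Aug 5, 1713.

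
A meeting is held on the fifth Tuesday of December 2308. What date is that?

December 29, 2308

December 1, 2308 is a Tuesday.
The first Tuesday is therefore December 1 (same day).
The fifth Tuesday is 1 + 4×7 = December 29.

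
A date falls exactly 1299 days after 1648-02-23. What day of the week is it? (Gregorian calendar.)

Feb 23, 1648 is a Sunday.
1299 mod 7 = 4, so 1299 days after a Sunday is Sunday + 4 = Thursday.

Thursday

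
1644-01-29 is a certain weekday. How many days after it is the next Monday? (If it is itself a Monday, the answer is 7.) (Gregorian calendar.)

Jan 29, 1644 is a Friday.
From Friday to the next Monday is 3 days.

3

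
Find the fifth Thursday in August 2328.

August 1, 2328 is a Wednesday.
The first Thursday is therefore August 2 (1 days later).
The fifth Thursday is 2 + 4×7 = August 30.

August 30, 2328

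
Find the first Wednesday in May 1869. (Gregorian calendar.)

May 5, 1869

May 1, 1869 is a Saturday.
The first Wednesday is therefore May 5 (4 days later).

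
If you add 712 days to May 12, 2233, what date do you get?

+365 (one year) → May 12, 2234 (347 left).
May has 31 days: +20 → Jun 1, 2234 (327 left).
Jun has 30 days: +30 → Jul 1, 2234 (297 left).
Jul has 31 days: +31 → Aug 1, 2234 (266 left).
Aug has 31 days: +31 → Sep 1, 2234 (235 left).
Sep has 30 days: +30 → Oct 1, 2234 (205 left).
Oct has 31 days: +31 → Nov 1, 2234 (174 left).
Nov has 30 days: +30 → Dec 1, 2234 (144 left).
Dec has 31 days: +31 → Jan 1, 2235 (113 left).
Jan has 31 days: +31 → Feb 1, 2235 (82 left).
Feb has 28 days: +28 → Mar 1, 2235 (54 left).
Mar has 31 days: +31 → Apr 1, 2235 (23 left).
+23 → Apr 24, 2235.

April 24, 2235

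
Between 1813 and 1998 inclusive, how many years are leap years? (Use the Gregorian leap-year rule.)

45

Multiples of 4 in [1813,1998]: 46.
Of those, multiples of 100: 1 (not leap unless ÷400).
Multiples of 400: 0.
Leap years = 46 − 1 + 0 = 45.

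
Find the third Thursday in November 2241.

November 1, 2241 is a Monday.
The first Thursday is therefore November 4 (3 days later).
The third Thursday is 4 + 2×7 = November 18.

November 18, 2241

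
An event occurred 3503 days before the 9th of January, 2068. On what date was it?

June 7, 2058

−365 (one year) → Jan 9, 2067 (3138 left).
−365 (one year) → Jan 9, 2066 (2773 left).
−365 (one year) → Jan 9, 2065 (2408 left).
−366 (one year; includes Feb 29, 2064) → Jan 9, 2064 (2042 left).
−365 (one year) → Jan 9, 2063 (1677 left).
−365 (one year) → Jan 9, 2062 (1312 left).
−365 (one year) → Jan 9, 2061 (947 left).
−366 (one year; includes Feb 29, 2060) → Jan 9, 2060 (581 left).
−365 (one year) → Jan 9, 2059 (216 left).
−9 → Dec 31, 2058 (end of Dec, 31 days; 207 left).
−31 → Nov 30, 2058 (end of Nov, 30 days; 176 left).
−30 → Oct 31, 2058 (end of Oct, 31 days; 146 left).
−31 → Sep 30, 2058 (end of Sep, 30 days; 115 left).
−30 → Aug 31, 2058 (end of Aug, 31 days; 85 left).
−31 → Jul 31, 2058 (end of Jul, 31 days; 54 left).
−31 → Jun 30, 2058 (end of Jun, 30 days; 23 left).
−23 → Jun 7, 2058.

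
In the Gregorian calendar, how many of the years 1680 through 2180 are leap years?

Multiples of 4 in [1680,2180]: 126.
Of those, multiples of 100: 5 (not leap unless ÷400).
Multiples of 400: 1.
Leap years = 126 − 5 + 1 = 122.

122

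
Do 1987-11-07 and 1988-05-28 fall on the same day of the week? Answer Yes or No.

Yes

From Nov 7, 1987 to May 28, 1988 is 203 days.
203 mod 7 = 0, so they are the same weekday.
(Nov 7, 1987 is a Saturday; May 28, 1988 is a Saturday.)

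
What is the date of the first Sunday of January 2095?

January 2, 2095

January 1, 2095 is a Saturday.
The first Sunday is therefore January 2 (1 days later).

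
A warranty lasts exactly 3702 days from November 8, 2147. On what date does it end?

+366 (one year; includes Feb 29, 2148) → Nov 8, 2148 (3336 left).
+365 (one year) → Nov 8, 2149 (2971 left).
+365 (one year) → Nov 8, 2150 (2606 left).
+365 (one year) → Nov 8, 2151 (2241 left).
+366 (one year; includes Feb 29, 2152) → Nov 8, 2152 (1875 left).
+365 (one year) → Nov 8, 2153 (1510 left).
+365 (one year) → Nov 8, 2154 (1145 left).
+365 (one year) → Nov 8, 2155 (780 left).
+366 (one year; includes Feb 29, 2156) → Nov 8, 2156 (414 left).
+365 (one year) → Nov 8, 2157 (49 left).
Nov has 30 days: +23 → Dec 1, 2157 (26 left).
+26 → Dec 27, 2157.

December 27, 2157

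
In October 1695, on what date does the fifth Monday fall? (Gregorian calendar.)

October 31, 1695

October 1, 1695 is a Saturday.
The first Monday is therefore October 3 (2 days later).
The fifth Monday is 3 + 4×7 = October 31.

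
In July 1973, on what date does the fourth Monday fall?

July 1, 1973 is a Sunday.
The first Monday is therefore July 2 (1 days later).
The fourth Monday is 2 + 3×7 = July 23.

July 23, 1973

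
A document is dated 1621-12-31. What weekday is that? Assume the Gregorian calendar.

Friday

Doomsday rule: the anchor day for the 1600s is Tuesday. For year 21: 21÷12 = 1 r 9, and 9÷4 = 2, so 1+9+2 = 12.
Tuesday + 12 ≡ Sunday — that's 1621's doomsday.
In December the doomsday date is Dec 12.
Dec 31 is 19 days after Dec 12; 19 mod 7 = 5, so Sunday + 5 = Friday.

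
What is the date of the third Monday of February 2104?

February 1, 2104 is a Friday.
The first Monday is therefore February 4 (3 days later).
The third Monday is 4 + 2×7 = February 18.

February 18, 2104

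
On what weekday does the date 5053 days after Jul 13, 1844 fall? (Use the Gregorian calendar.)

Friday

Jul 13, 1844 is a Saturday.
5053 mod 7 = 6, so 5053 days after a Saturday is Saturday + 6 = Friday.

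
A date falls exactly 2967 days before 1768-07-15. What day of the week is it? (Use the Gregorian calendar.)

First find the weekday of Jul 15, 1768. Doomsday rule: the anchor day for the 1700s is Sunday. For year 68: 68÷12 = 5 r 8, and 8÷4 = 2, so 5+8+2 = 15.
Sunday + 15 ≡ Monday — that's 1768's doomsday.
In July the doomsday date is Jul 11.
Jul 15 is 4 days after Jul 11; 4 mod 7 = 4, so Monday + 4 = Friday.
2967 mod 7 = 6, so 2967 days before a Friday is Friday − 6 = Saturday.

Saturday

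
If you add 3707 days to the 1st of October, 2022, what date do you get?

November 24, 2032

+365 (one year) → Oct 1, 2023 (3342 left).
+366 (one year; includes Feb 29, 2024) → Oct 1, 2024 (2976 left).
+365 (one year) → Oct 1, 2025 (2611 left).
+365 (one year) → Oct 1, 2026 (2246 left).
+365 (one year) → Oct 1, 2027 (1881 left).
+366 (one year; includes Feb 29, 2028) → Oct 1, 2028 (1515 left).
+365 (one year) → Oct 1, 2029 (1150 left).
+365 (one year) → Oct 1, 2030 (785 left).
+365 (one year) → Oct 1, 2031 (420 left).
+366 (one year; includes Feb 29, 2032) → Oct 1, 2032 (54 left).
Oct has 31 days: +31 → Nov 1, 2032 (23 left).
+23 → Nov 24, 2032.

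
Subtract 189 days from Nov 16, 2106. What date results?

−16 → Oct 31, 2106 (end of Oct, 31 days; 173 left).
−31 → Sep 30, 2106 (end of Sep, 30 days; 142 left).
−30 → Aug 31, 2106 (end of Aug, 31 days; 112 left).
−31 → Jul 31, 2106 (end of Jul, 31 days; 81 left).
−31 → Jun 30, 2106 (end of Jun, 30 days; 50 left).
−30 → May 31, 2106 (end of May, 31 days; 20 left).
−20 → May 11, 2106.

May 11, 2106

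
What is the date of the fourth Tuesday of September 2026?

September 1, 2026 is a Tuesday.
The first Tuesday is therefore September 1 (same day).
The fourth Tuesday is 1 + 3×7 = September 22.

September 22, 2026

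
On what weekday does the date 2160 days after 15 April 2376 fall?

Apr 15, 2376 is a Thursday.
2160 mod 7 = 4, so 2160 days after a Thursday is Thursday + 4 = Monday.

Monday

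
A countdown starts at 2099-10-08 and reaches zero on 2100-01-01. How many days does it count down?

Oct 8, 2099 → Nov 8, 2099: 31 days (October has 31).
Nov 8, 2099 → Dec 8, 2099: 30 days (November has 30).
Dec 8, 2099 → Jan 1, 2100: 24 days.
Total: 85 days.

85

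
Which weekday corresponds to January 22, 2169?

Doomsday rule: the anchor day for the 2100s is Sunday. For year 69: 69÷12 = 5 r 9, and 9÷4 = 2, so 5+9+2 = 16.
Sunday + 16 ≡ Tuesday — that's 2169's doomsday.
In January the doomsday date is Jan 3 (2169 is not a leap year).
Jan 22 is 19 days after Jan 3; 19 mod 7 = 5, so Tuesday + 5 = Sunday.

Sunday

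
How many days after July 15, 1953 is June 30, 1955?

Jul 15, 1953 → Jul 15, 1954: 365 days.
Jul 15, 1954 → Aug 15, 1954: 31 days (July has 31).
Aug 15, 1954 → Sep 15, 1954: 31 days (August has 31).
Sep 15, 1954 → Oct 15, 1954: 30 days (September has 30).
Oct 15, 1954 → Nov 15, 1954: 31 days (October has 31).
Nov 15, 1954 → Dec 15, 1954: 30 days (November has 30).
Dec 15, 1954 → Jan 15, 1955: 31 days (December has 31).
Jan 15, 1955 → Feb 15, 1955: 31 days (January has 31).
Feb 15, 1955 → Mar 15, 1955: 28 days (February has 28).
Mar 15, 1955 → Apr 15, 1955: 31 days (March has 31).
Apr 15, 1955 → May 15, 1955: 30 days (April has 30).
May 15, 1955 → Jun 15, 1955: 31 days (May has 31).
Jun 15, 1955 → Jun 30, 1955: 15 days.
Total: 715 days.

715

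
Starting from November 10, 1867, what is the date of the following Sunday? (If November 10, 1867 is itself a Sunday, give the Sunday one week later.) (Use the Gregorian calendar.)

Nov 10, 1867 is a Sunday.
From Sunday to the next Sunday is 7 days.
Nov 10, 1867 + 7 = Nov 17, 1867.

November 17, 1867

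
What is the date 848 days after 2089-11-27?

March 24, 2092

+365 (one year) → Nov 27, 2090 (483 left).
+365 (one year) → Nov 27, 2091 (118 left).
Nov has 30 days: +4 → Dec 1, 2091 (114 left).
Dec has 31 days: +31 → Jan 1, 2092 (83 left).
Jan has 31 days: +31 → Feb 1, 2092 (52 left).
Feb has 29 days: +29 → Mar 1, 2092 (23 left).
+23 → Mar 24, 2092.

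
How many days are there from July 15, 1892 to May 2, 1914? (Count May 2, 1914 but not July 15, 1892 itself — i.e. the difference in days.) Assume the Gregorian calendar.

7960

Jul 15, 1892 → Jul 15, 1893: 365 days.
Jul 15, 1893 → Jul 15, 1894: 365 days.
Jul 15, 1894 → Jul 15, 1895: 365 days.
Jul 15, 1895 → Jul 15, 1896: 366 days (Feb 29, 1896 is in that span).
Jul 15, 1896 → Jul 15, 1897: 365 days.
Jul 15, 1897 → Jul 15, 1898: 365 days.
Jul 15, 1898 → Jul 15, 1899: 365 days.
Jul 15, 1899 → Jul 15, 1900: 365 days.
Jul 15, 1900 → Jul 15, 1901: 365 days.
Jul 15, 1901 → Jul 15, 1902: 365 days.
Jul 15, 1902 → Jul 15, 1903: 365 days.
Jul 15, 1903 → Jul 15, 1904: 366 days (Feb 29, 1904 is in that span).
Jul 15, 1904 → Jul 15, 1905: 365 days.
Jul 15, 1905 → Jul 15, 1906: 365 days.
Jul 15, 1906 → Jul 15, 1907: 365 days.
Jul 15, 1907 → Jul 15, 1908: 366 days (Feb 29, 1908 is in that span).
Jul 15, 1908 → Jul 15, 1909: 365 days.
Jul 15, 1909 → Jul 15, 1910: 365 days.
Jul 15, 1910 → Jul 15, 1911: 365 days.
Jul 15, 1911 → Jul 15, 1912: 366 days (Feb 29, 1912 is in that span).
Jul 15, 1912 → Jul 15, 1913: 365 days.
Jul 15, 1913 → Aug 15, 1913: 31 days (July has 31).
Aug 15, 1913 → Sep 15, 1913: 31 days (August has 31).
Sep 15, 1913 → Oct 15, 1913: 30 days (September has 30).
Oct 15, 1913 → Nov 15, 1913: 31 days (October has 31).
Nov 15, 1913 → Dec 15, 1913: 30 days (November has 30).
Dec 15, 1913 → Jan 15, 1914: 31 days (December has 31).
Jan 15, 1914 → Feb 15, 1914: 31 days (January has 31).
Feb 15, 1914 → Mar 15, 1914: 28 days (February has 28).
Mar 15, 1914 → Apr 15, 1914: 31 days (March has 31).
Apr 15, 1914 → May 2, 1914: 17 days.
Total: 7960 days.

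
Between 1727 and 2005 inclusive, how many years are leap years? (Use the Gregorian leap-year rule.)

Multiples of 4 in [1727,2005]: 70.
Of those, multiples of 100: 3 (not leap unless ÷400).
Multiples of 400: 1.
Leap years = 70 − 3 + 1 = 68.

68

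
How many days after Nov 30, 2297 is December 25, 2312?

Nov 30, 2297 → Nov 30, 2298: 365 days.
Nov 30, 2298 → Nov 30, 2299: 365 days.
Nov 30, 2299 → Nov 30, 2300: 365 days.
Nov 30, 2300 → Nov 30, 2301: 365 days.
Nov 30, 2301 → Nov 30, 2302: 365 days.
Nov 30, 2302 → Nov 30, 2303: 365 days.
Nov 30, 2303 → Nov 30, 2304: 366 days (Feb 29, 2304 is in that span).
Nov 30, 2304 → Nov 30, 2305: 365 days.
Nov 30, 2305 → Nov 30, 2306: 365 days.
Nov 30, 2306 → Nov 30, 2307: 365 days.
Nov 30, 2307 → Nov 30, 2308: 366 days (Feb 29, 2308 is in that span).
Nov 30, 2308 → Nov 30, 2309: 365 days.
Nov 30, 2309 → Nov 30, 2310: 365 days.
Nov 30, 2310 → Nov 30, 2311: 365 days.
Nov 30, 2311 → Dec 30, 2311: 30 days (November has 30).
Dec 30, 2311 → Jan 30, 2312: 31 days (December has 31).
Jan 30, 2312 → Feb 29, 2312: 30 days (January has 31).
Feb 29, 2312 → Mar 29, 2312: 29 days (February has 29).
Mar 29, 2312 → Apr 29, 2312: 31 days (March has 31).
Apr 29, 2312 → May 29, 2312: 30 days (April has 30).
May 29, 2312 → Jun 29, 2312: 31 days (May has 31).
Jun 29, 2312 → Jul 29, 2312: 30 days (June has 30).
Jul 29, 2312 → Aug 29, 2312: 31 days (July has 31).
Aug 29, 2312 → Sep 29, 2312: 31 days (August has 31).
Sep 29, 2312 → Oct 29, 2312: 30 days (September has 30).
Oct 29, 2312 → Nov 29, 2312: 31 days (October has 31).
Nov 29, 2312 → Dec 25, 2312: 26 days.
Total: 5503 days.

5503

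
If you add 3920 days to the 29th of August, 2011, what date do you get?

+366 (one year; includes Feb 29, 2012) → Aug 29, 2012 (3554 left).
+365 (one year) → Aug 29, 2013 (3189 left).
+365 (one year) → Aug 29, 2014 (2824 left).
+365 (one year) → Aug 29, 2015 (2459 left).
+366 (one year; includes Feb 29, 2016) → Aug 29, 2016 (2093 left).
+365 (one year) → Aug 29, 2017 (1728 left).
+365 (one year) → Aug 29, 2018 (1363 left).
+365 (one year) → Aug 29, 2019 (998 left).
+366 (one year; includes Feb 29, 2020) → Aug 29, 2020 (632 left).
+365 (one year) → Aug 29, 2021 (267 left).
Aug has 31 days: +3 → Sep 1, 2021 (264 left).
Sep has 30 days: +30 → Oct 1, 2021 (234 left).
Oct has 31 days: +31 → Nov 1, 2021 (203 left).
Nov has 30 days: +30 → Dec 1, 2021 (173 left).
Dec has 31 days: +31 → Jan 1, 2022 (142 left).
Jan has 31 days: +31 → Feb 1, 2022 (111 left).
Feb has 28 days: +28 → Mar 1, 2022 (83 left).
Mar has 31 days: +31 → Apr 1, 2022 (52 left).
Apr has 30 days: +30 → May 1, 2022 (22 left).
+22 → May 23, 2022.

May 23, 2022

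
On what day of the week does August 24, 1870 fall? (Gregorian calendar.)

Doomsday rule: the anchor day for the 1800s is Friday. For year 70: 70÷12 = 5 r 10, and 10÷4 = 2, so 5+10+2 = 17.
Friday + 17 ≡ Monday — that's 1870's doomsday.
In August the doomsday date is Aug 8.
Aug 24 is 16 days after Aug 8; 16 mod 7 = 2, so Monday + 2 = Wednesday.

Wednesday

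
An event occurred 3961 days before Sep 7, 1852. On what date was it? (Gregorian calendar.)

−366 (one year; includes Feb 29, 1852) → Sep 7, 1851 (3595 left).
−365 (one year) → Sep 7, 1850 (3230 left).
−365 (one year) → Sep 7, 1849 (2865 left).
−365 (one year) → Sep 7, 1848 (2500 left).
−366 (one year; includes Feb 29, 1848) → Sep 7, 1847 (2134 left).
−365 (one year) → Sep 7, 1846 (1769 left).
−365 (one year) → Sep 7, 1845 (1404 left).
−365 (one year) → Sep 7, 1844 (1039 left).
−366 (one year; includes Feb 29, 1844) → Sep 7, 1843 (673 left).
−365 (one year) → Sep 7, 1842 (308 left).
−7 → Aug 31, 1842 (end of Aug, 31 days; 301 left).
−31 → Jul 31, 1842 (end of Jul, 31 days; 270 left).
−31 → Jun 30, 1842 (end of Jun, 30 days; 239 left).
−30 → May 31, 1842 (end of May, 31 days; 209 left).
−31 → Apr 30, 1842 (end of Apr, 30 days; 178 left).
−30 → Mar 31, 1842 (end of Mar, 31 days; 148 left).
−31 → Feb 28, 1842 (end of Feb, 28 days; 117 left).
−28 → Jan 31, 1842 (end of Jan, 31 days; 89 left).
−31 → Dec 31, 1841 (end of Dec, 31 days; 58 left).
−31 → Nov 30, 1841 (end of Nov, 30 days; 27 left).
−27 → Nov 3, 1841.

November 3, 1841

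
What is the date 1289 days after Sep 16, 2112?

+365 (one year) → Sep 16, 2113 (924 left).
+365 (one year) → Sep 16, 2114 (559 left).
+365 (one year) → Sep 16, 2115 (194 left).
Sep has 30 days: +15 → Oct 1, 2115 (179 left).
Oct has 31 days: +31 → Nov 1, 2115 (148 left).
Nov has 30 days: +30 → Dec 1, 2115 (118 left).
Dec has 31 days: +31 → Jan 1, 2116 (87 left).
Jan has 31 days: +31 → Feb 1, 2116 (56 left).
Feb has 29 days: +29 → Mar 1, 2116 (27 left).
+27 → Mar 28, 2116.

March 28, 2116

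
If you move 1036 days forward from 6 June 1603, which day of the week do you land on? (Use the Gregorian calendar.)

Jun 6, 1603 is a Friday.
1036 mod 7 = 0, so 1036 days after a Friday is Friday + 0 = Friday.

Friday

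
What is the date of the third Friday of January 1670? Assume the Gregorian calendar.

January 17, 1670

January 1, 1670 is a Wednesday.
The first Friday is therefore January 3 (2 days later).
The third Friday is 3 + 2×7 = January 17.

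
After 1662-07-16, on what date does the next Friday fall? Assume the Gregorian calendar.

July 21, 1662

Jul 16, 1662 is a Sunday.
From Sunday to the next Friday is 5 days.
Jul 16, 1662 + 5 = Jul 21, 1662.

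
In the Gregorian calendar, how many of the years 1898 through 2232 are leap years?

Multiples of 4 in [1898,2232]: 84.
Of those, multiples of 100: 4 (not leap unless ÷400).
Multiples of 400: 1.
Leap years = 84 − 4 + 1 = 81.

81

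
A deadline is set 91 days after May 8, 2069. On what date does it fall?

May has 31 days: +24 → Jun 1, 2069 (67 left).
Jun has 30 days: +30 → Jul 1, 2069 (37 left).
Jul has 31 days: +31 → Aug 1, 2069 (6 left).
+6 → Aug 7, 2069.

August 7, 2069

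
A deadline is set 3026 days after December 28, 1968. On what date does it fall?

April 11, 1977

+365 (one year) → Dec 28, 1969 (2661 left).
+365 (one year) → Dec 28, 1970 (2296 left).
+365 (one year) → Dec 28, 1971 (1931 left).
+366 (one year; includes Feb 29, 1972) → Dec 28, 1972 (1565 left).
+365 (one year) → Dec 28, 1973 (1200 left).
+365 (one year) → Dec 28, 1974 (835 left).
+365 (one year) → Dec 28, 1975 (470 left).
+366 (one year; includes Feb 29, 1976) → Dec 28, 1976 (104 left).
Dec has 31 days: +4 → Jan 1, 1977 (100 left).
Jan has 31 days: +31 → Feb 1, 1977 (69 left).
Feb has 28 days: +28 → Mar 1, 1977 (41 left).
Mar has 31 days: +31 → Apr 1, 1977 (10 left).
+10 → Apr 11, 1977.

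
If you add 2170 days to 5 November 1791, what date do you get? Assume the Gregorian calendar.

+366 (one year; includes Feb 29, 1792) → Nov 5, 1792 (1804 left).
+365 (one year) → Nov 5, 1793 (1439 left).
+365 (one year) → Nov 5, 1794 (1074 left).
+365 (one year) → Nov 5, 1795 (709 left).
+366 (one year; includes Feb 29, 1796) → Nov 5, 1796 (343 left).
Nov has 30 days: +26 → Dec 1, 1796 (317 left).
Dec has 31 days: +31 → Jan 1, 1797 (286 left).
Jan has 31 days: +31 → Feb 1, 1797 (255 left).
Feb has 28 days: +28 → Mar 1, 1797 (227 left).
Mar has 31 days: +31 → Apr 1, 1797 (196 left).
Apr has 30 days: +30 → May 1, 1797 (166 left).
May has 31 days: +31 → Jun 1, 1797 (135 left).
Jun has 30 days: +30 → Jul 1, 1797 (105 left).
Jul has 31 days: +31 → Aug 1, 1797 (74 left).
Aug has 31 days: +31 → Sep 1, 1797 (43 left).
Sep has 30 days: +30 → Oct 1, 1797 (13 left).
+13 → Oct 14, 1797.

October 14, 1797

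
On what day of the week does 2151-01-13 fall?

Wednesday

Doomsday rule: the anchor day for the 2100s is Sunday. For year 51: 51÷12 = 4 r 3, and 3÷4 = 0, so 4+3+0 = 7.
Sunday + 7 ≡ Sunday — that's 2151's doomsday.
In January the doomsday date is Jan 3 (2151 is not a leap year).
Jan 13 is 10 days after Jan 3; 10 mod 7 = 3, so Sunday + 3 = Wednesday.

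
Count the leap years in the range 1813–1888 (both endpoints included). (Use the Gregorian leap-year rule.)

Multiples of 4 in [1813,1888]: 19.
Of those, multiples of 100: 0 (not leap unless ÷400).
Multiples of 400: 0.
Leap years = 19 − 0 + 0 = 19.

19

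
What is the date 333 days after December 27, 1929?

November 25, 1930

Dec has 31 days: +5 → Jan 1, 1930 (328 left).
Jan has 31 days: +31 → Feb 1, 1930 (297 left).
Feb has 28 days: +28 → Mar 1, 1930 (269 left).
Mar has 31 days: +31 → Apr 1, 1930 (238 left).
Apr has 30 days: +30 → May 1, 1930 (208 left).
May has 31 days: +31 → Jun 1, 1930 (177 left).
Jun has 30 days: +30 → Jul 1, 1930 (147 left).
Jul has 31 days: +31 → Aug 1, 1930 (116 left).
Aug has 31 days: +31 → Sep 1, 1930 (85 left).
Sep has 30 days: +30 → Oct 1, 1930 (55 left).
Oct has 31 days: +31 → Nov 1, 1930 (24 left).
+24 → Nov 25, 1930.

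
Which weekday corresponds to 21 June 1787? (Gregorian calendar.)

Thursday

Doomsday rule: the anchor day for the 1700s is Sunday. For year 87: 87÷12 = 7 r 3, and 3÷4 = 0, so 7+3+0 = 10.
Sunday + 10 ≡ Wednesday — that's 1787's doomsday.
In June the doomsday date is Jun 6.
Jun 21 is 15 days after Jun 6; 15 mod 7 = 1, so Wednesday + 1 = Thursday.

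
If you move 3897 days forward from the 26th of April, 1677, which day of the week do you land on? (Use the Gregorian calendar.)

Apr 26, 1677 is a Monday.
3897 mod 7 = 5, so 3897 days after a Monday is Monday + 5 = Saturday.

Saturday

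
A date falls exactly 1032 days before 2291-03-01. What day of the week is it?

Thursday

First find the weekday of Mar 1, 2291. Doomsday rule: the anchor day for the 2200s is Friday. For year 91: 91÷12 = 7 r 7, and 7÷4 = 1, so 7+7+1 = 15.
Friday + 15 ≡ Saturday — that's 2291's doomsday.
In March the doomsday date is Mar 14.
Mar 1 is 13 days before Mar 14; 13 mod 7 = 6, so Saturday − 6 = Sunday.
1032 mod 7 = 3, so 1032 days before a Sunday is Sunday − 3 = Thursday.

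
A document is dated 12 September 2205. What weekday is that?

January 1, 2205 is a Tuesday.
Jan 1, 2205 → Feb 1, 2205: 31 days (January has 31).
Feb 1, 2205 → Mar 1, 2205: 28 days (February has 28).
Mar 1, 2205 → Apr 1, 2205: 31 days (March has 31).
Apr 1, 2205 → May 1, 2205: 30 days (April has 30).
May 1, 2205 → Jun 1, 2205: 31 days (May has 31).
Jun 1, 2205 → Jul 1, 2205: 30 days (June has 30).
Jul 1, 2205 → Aug 1, 2205: 31 days (July has 31).
Aug 1, 2205 → Sep 1, 2205: 31 days (August has 31).
Sep 1, 2205 → Sep 12, 2205: 11 days.
Total: 254 days.
254 mod 7 = 2, so Tuesday + 2 = Thursday.

Thursday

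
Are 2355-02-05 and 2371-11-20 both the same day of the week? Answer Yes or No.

Yes

From Feb 5, 2355 to Nov 20, 2371 is 6132 days.
6132 mod 7 = 0, so they are the same weekday.
(Feb 5, 2355 is a Saturday; Nov 20, 2371 is a Saturday.)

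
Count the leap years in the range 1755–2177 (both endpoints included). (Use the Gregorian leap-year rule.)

Multiples of 4 in [1755,2177]: 106.
Of those, multiples of 100: 4 (not leap unless ÷400).
Multiples of 400: 1.
Leap years = 106 − 4 + 1 = 103.

103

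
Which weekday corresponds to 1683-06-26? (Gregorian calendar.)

Saturday

Doomsday rule: the anchor day for the 1600s is Tuesday. For year 83: 83÷12 = 6 r 11, and 11÷4 = 2, so 6+11+2 = 19.
Tuesday + 19 ≡ Sunday — that's 1683's doomsday.
In June the doomsday date is Jun 6.
Jun 26 is 20 days after Jun 6; 20 mod 7 = 6, so Sunday + 6 = Saturday.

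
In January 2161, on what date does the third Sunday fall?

January 1, 2161 is a Thursday.
The first Sunday is therefore January 4 (3 days later).
The third Sunday is 4 + 2×7 = January 18.

January 18, 2161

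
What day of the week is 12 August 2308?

Wednesday

Doomsday rule: the anchor day for the 2300s is Wednesday. For year 08: 8÷12 = 0 r 8, and 8÷4 = 2, so 0+8+2 = 10.
Wednesday + 10 ≡ Saturday — that's 2308's doomsday.
In August the doomsday date is Aug 8.
Aug 12 is 4 days after Aug 8; 4 mod 7 = 4, so Saturday + 4 = Wednesday.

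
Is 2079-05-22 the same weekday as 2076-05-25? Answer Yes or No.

Yes

From May 25, 2076 to May 22, 2079 is 1092 days.
1092 mod 7 = 0, so they are the same weekday.
(May 25, 2076 is a Monday; May 22, 2079 is a Monday.)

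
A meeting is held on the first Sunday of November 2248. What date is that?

November 5, 2248

November 1, 2248 is a Wednesday.
The first Sunday is therefore November 5 (4 days later).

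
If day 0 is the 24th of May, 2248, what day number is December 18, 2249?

May 24, 2248 → May 24, 2249: 365 days.
May 24, 2249 → Jun 24, 2249: 31 days (May has 31).
Jun 24, 2249 → Jul 24, 2249: 30 days (June has 30).
Jul 24, 2249 → Aug 24, 2249: 31 days (July has 31).
Aug 24, 2249 → Sep 24, 2249: 31 days (August has 31).
Sep 24, 2249 → Oct 24, 2249: 30 days (September has 30).
Oct 24, 2249 → Nov 24, 2249: 31 days (October has 31).
Nov 24, 2249 → Dec 18, 2249: 24 days.
Total: 573 days.

573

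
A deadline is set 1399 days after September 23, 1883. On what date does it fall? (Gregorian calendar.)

+366 (one year; includes Feb 29, 1884) → Sep 23, 1884 (1033 left).
+365 (one year) → Sep 23, 1885 (668 left).
+365 (one year) → Sep 23, 1886 (303 left).
Sep has 30 days: +8 → Oct 1, 1886 (295 left).
Oct has 31 days: +31 → Nov 1, 1886 (264 left).
Nov has 30 days: +30 → Dec 1, 1886 (234 left).
Dec has 31 days: +31 → Jan 1, 1887 (203 left).
Jan has 31 days: +31 → Feb 1, 1887 (172 left).
Feb has 28 days: +28 → Mar 1, 1887 (144 left).
Mar has 31 days: +31 → Apr 1, 1887 (113 left).
Apr has 30 days: +30 → May 1, 1887 (83 left).
May has 31 days: +31 → Jun 1, 1887 (52 left).
Jun has 30 days: +30 → Jul 1, 1887 (22 left).
+22 → Jul 23, 1887.

July 23, 1887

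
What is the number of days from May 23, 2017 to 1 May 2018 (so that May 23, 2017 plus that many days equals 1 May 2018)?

May 23, 2017 → Jun 23, 2017: 31 days (May has 31).
Jun 23, 2017 → Jul 23, 2017: 30 days (June has 30).
Jul 23, 2017 → Aug 23, 2017: 31 days (July has 31).
Aug 23, 2017 → Sep 23, 2017: 31 days (August has 31).
Sep 23, 2017 → Oct 23, 2017: 30 days (September has 30).
Oct 23, 2017 → Nov 23, 2017: 31 days (October has 31).
Nov 23, 2017 → Dec 23, 2017: 30 days (November has 30).
Dec 23, 2017 → Jan 23, 2018: 31 days (December has 31).
Jan 23, 2018 → Feb 23, 2018: 31 days (January has 31).
Feb 23, 2018 → Mar 23, 2018: 28 days (February has 28).
Mar 23, 2018 → Apr 23, 2018: 31 days (March has 31).
Apr 23, 2018 → May 1, 2018: 8 days.
Total: 343 days.

343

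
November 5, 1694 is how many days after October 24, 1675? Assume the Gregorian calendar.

Oct 24, 1675 → Oct 24, 1676: 366 days (Feb 29, 1676 is in that span).
Oct 24, 1676 → Oct 24, 1677: 365 days.
Oct 24, 1677 → Oct 24, 1678: 365 days.
Oct 24, 1678 → Oct 24, 1679: 365 days.
Oct 24, 1679 → Oct 24, 1680: 366 days (Feb 29, 1680 is in that span).
Oct 24, 1680 → Oct 24, 1681: 365 days.
Oct 24, 1681 → Oct 24, 1682: 365 days.
Oct 24, 1682 → Oct 24, 1683: 365 days.
Oct 24, 1683 → Oct 24, 1684: 366 days (Feb 29, 1684 is in that span).
Oct 24, 1684 → Oct 24, 1685: 365 days.
Oct 24, 1685 → Oct 24, 1686: 365 days.
Oct 24, 1686 → Oct 24, 1687: 365 days.
Oct 24, 1687 → Oct 24, 1688: 366 days (Feb 29, 1688 is in that span).
Oct 24, 1688 → Oct 24, 1689: 365 days.
Oct 24, 1689 → Oct 24, 1690: 365 days.
Oct 24, 1690 → Oct 24, 1691: 365 days.
Oct 24, 1691 → Oct 24, 1692: 366 days (Feb 29, 1692 is in that span).
Oct 24, 1692 → Oct 24, 1693: 365 days.
Oct 24, 1693 → Nov 24, 1693: 31 days (October has 31).
Nov 24, 1693 → Dec 24, 1693: 30 days (November has 30).
Dec 24, 1693 → Jan 24, 1694: 31 days (December has 31).
Jan 24, 1694 → Feb 24, 1694: 31 days (January has 31).
Feb 24, 1694 → Mar 24, 1694: 28 days (February has 28).
Mar 24, 1694 → Apr 24, 1694: 31 days (March has 31).
Apr 24, 1694 → May 24, 1694: 30 days (April has 30).
May 24, 1694 → Jun 24, 1694: 31 days (May has 31).
Jun 24, 1694 → Jul 24, 1694: 30 days (June has 30).
Jul 24, 1694 → Aug 24, 1694: 31 days (July has 31).
Aug 24, 1694 → Sep 24, 1694: 31 days (August has 31).
Sep 24, 1694 → Oct 24, 1694: 30 days (September has 30).
Oct 24, 1694 → Nov 5, 1694: 12 days.
Total: 6952 days.

6952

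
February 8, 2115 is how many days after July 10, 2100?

5326

Jul 10, 2100 → Jul 10, 2101: 365 days.
Jul 10, 2101 → Jul 10, 2102: 365 days.
Jul 10, 2102 → Jul 10, 2103: 365 days.
Jul 10, 2103 → Jul 10, 2104: 366 days (Feb 29, 2104 is in that span).
Jul 10, 2104 → Jul 10, 2105: 365 days.
Jul 10, 2105 → Jul 10, 2106: 365 days.
Jul 10, 2106 → Jul 10, 2107: 365 days.
Jul 10, 2107 → Jul 10, 2108: 366 days (Feb 29, 2108 is in that span).
Jul 10, 2108 → Jul 10, 2109: 365 days.
Jul 10, 2109 → Jul 10, 2110: 365 days.
Jul 10, 2110 → Jul 10, 2111: 365 days.
Jul 10, 2111 → Jul 10, 2112: 366 days (Feb 29, 2112 is in that span).
Jul 10, 2112 → Jul 10, 2113: 365 days.
Jul 10, 2113 → Jul 10, 2114: 365 days.
Jul 10, 2114 → Aug 10, 2114: 31 days (July has 31).
Aug 10, 2114 → Sep 10, 2114: 31 days (August has 31).
Sep 10, 2114 → Oct 10, 2114: 30 days (September has 30).
Oct 10, 2114 → Nov 10, 2114: 31 days (October has 31).
Nov 10, 2114 → Dec 10, 2114: 30 days (November has 30).
Dec 10, 2114 → Jan 10, 2115: 31 days (December has 31).
Jan 10, 2115 → Feb 8, 2115: 29 days.
Total: 5326 days.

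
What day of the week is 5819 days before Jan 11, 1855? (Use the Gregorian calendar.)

Tuesday

Jan 11, 1855 is a Thursday.
5819 mod 7 = 2, so 5819 days before a Thursday is Thursday − 2 = Tuesday.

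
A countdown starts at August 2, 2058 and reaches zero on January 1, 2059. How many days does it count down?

Aug 2, 2058 → Sep 2, 2058: 31 days (August has 31).
Sep 2, 2058 → Oct 2, 2058: 30 days (September has 30).
Oct 2, 2058 → Nov 2, 2058: 31 days (October has 31).
Nov 2, 2058 → Dec 2, 2058: 30 days (November has 30).
Dec 2, 2058 → Jan 1, 2059: 30 days.
Total: 152 days.

152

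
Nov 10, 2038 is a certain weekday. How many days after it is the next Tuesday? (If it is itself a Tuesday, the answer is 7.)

6

Nov 10, 2038 is a Wednesday.
From Wednesday to the next Tuesday is 6 days.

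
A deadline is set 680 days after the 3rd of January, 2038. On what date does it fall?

November 14, 2039

+365 (one year) → Jan 3, 2039 (315 left).
Jan has 31 days: +29 → Feb 1, 2039 (286 left).
Feb has 28 days: +28 → Mar 1, 2039 (258 left).
Mar has 31 days: +31 → Apr 1, 2039 (227 left).
Apr has 30 days: +30 → May 1, 2039 (197 left).
May has 31 days: +31 → Jun 1, 2039 (166 left).
Jun has 30 days: +30 → Jul 1, 2039 (136 left).
Jul has 31 days: +31 → Aug 1, 2039 (105 left).
Aug has 31 days: +31 → Sep 1, 2039 (74 left).
Sep has 30 days: +30 → Oct 1, 2039 (44 left).
Oct has 31 days: +31 → Nov 1, 2039 (13 left).
+13 → Nov 14, 2039.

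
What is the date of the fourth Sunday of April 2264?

April 24, 2264

April 1, 2264 is a Friday.
The first Sunday is therefore April 3 (2 days later).
The fourth Sunday is 3 + 3×7 = April 24.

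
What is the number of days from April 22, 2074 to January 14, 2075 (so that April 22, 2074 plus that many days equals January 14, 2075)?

267

Apr 22, 2074 → May 22, 2074: 30 days (April has 30).
May 22, 2074 → Jun 22, 2074: 31 days (May has 31).
Jun 22, 2074 → Jul 22, 2074: 30 days (June has 30).
Jul 22, 2074 → Aug 22, 2074: 31 days (July has 31).
Aug 22, 2074 → Sep 22, 2074: 31 days (August has 31).
Sep 22, 2074 → Oct 22, 2074: 30 days (September has 30).
Oct 22, 2074 → Nov 22, 2074: 31 days (October has 31).
Nov 22, 2074 → Dec 22, 2074: 30 days (November has 30).
Dec 22, 2074 → Jan 14, 2075: 23 days.
Total: 267 days.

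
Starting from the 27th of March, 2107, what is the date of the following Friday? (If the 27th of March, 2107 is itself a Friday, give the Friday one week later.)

Mar 27, 2107 is a Sunday.
From Sunday to the next Friday is 5 days.
Mar 27, 2107 + 5 = Apr 1, 2107.

April 1, 2107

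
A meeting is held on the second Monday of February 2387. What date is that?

February 1, 2387 is a Sunday.
The first Monday is therefore February 2 (1 days later).
The second Monday is 2 + 1×7 = February 9.

February 9, 2387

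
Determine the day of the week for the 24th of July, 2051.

Monday

Doomsday rule: the anchor day for the 2000s is Tuesday. For year 51: 51÷12 = 4 r 3, and 3÷4 = 0, so 4+3+0 = 7.
Tuesday + 7 ≡ Tuesday — that's 2051's doomsday.
In July the doomsday date is Jul 11.
Jul 24 is 13 days after Jul 11; 13 mod 7 = 6, so Tuesday + 6 = Monday.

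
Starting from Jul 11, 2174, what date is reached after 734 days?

+365 (one year) → Jul 11, 2175 (369 left).
Jul has 31 days: +21 → Aug 1, 2175 (348 left).
Aug has 31 days: +31 → Sep 1, 2175 (317 left).
Sep has 30 days: +30 → Oct 1, 2175 (287 left).
Oct has 31 days: +31 → Nov 1, 2175 (256 left).
Nov has 30 days: +30 → Dec 1, 2175 (226 left).
Dec has 31 days: +31 → Jan 1, 2176 (195 left).
Jan has 31 days: +31 → Feb 1, 2176 (164 left).
Feb has 29 days: +29 → Mar 1, 2176 (135 left).
Mar has 31 days: +31 → Apr 1, 2176 (104 left).
Apr has 30 days: +30 → May 1, 2176 (74 left).
May has 31 days: +31 → Jun 1, 2176 (43 left).
Jun has 30 days: +30 → Jul 1, 2176 (13 left).
+13 → Jul 14, 2176.

July 14, 2176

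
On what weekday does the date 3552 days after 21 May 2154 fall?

First find the weekday of May 21, 2154. Doomsday rule: the anchor day for the 2100s is Sunday. For year 54: 54÷12 = 4 r 6, and 6÷4 = 1, so 4+6+1 = 11.
Sunday + 11 ≡ Thursday — that's 2154's doomsday.
In May the doomsday date is May 9.
May 21 is 12 days after May 9; 12 mod 7 = 5, so Thursday + 5 = Tuesday.
3552 mod 7 = 3, so 3552 days after a Tuesday is Tuesday + 3 = Friday.

Friday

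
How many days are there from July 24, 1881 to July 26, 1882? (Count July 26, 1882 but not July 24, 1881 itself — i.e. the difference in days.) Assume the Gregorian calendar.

367

Jul 24, 1881 → Aug 24, 1881: 31 days (July has 31).
Aug 24, 1881 → Sep 24, 1881: 31 days (August has 31).
Sep 24, 1881 → Oct 24, 1881: 30 days (September has 30).
Oct 24, 1881 → Nov 24, 1881: 31 days (October has 31).
Nov 24, 1881 → Dec 24, 1881: 30 days (November has 30).
Dec 24, 1881 → Jan 24, 1882: 31 days (December has 31).
Jan 24, 1882 → Feb 24, 1882: 31 days (January has 31).
Feb 24, 1882 → Mar 24, 1882: 28 days (February has 28).
Mar 24, 1882 → Apr 24, 1882: 31 days (March has 31).
Apr 24, 1882 → May 24, 1882: 30 days (April has 30).
May 24, 1882 → Jun 24, 1882: 31 days (May has 31).
Jun 24, 1882 → Jul 24, 1882: 30 days (June has 30).
Jul 24, 1882 → Jul 26, 1882: 2 days.
Total: 367 days.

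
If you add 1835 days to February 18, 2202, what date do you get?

+365 (one year) → Feb 18, 2203 (1470 left).
+365 (one year) → Feb 18, 2204 (1105 left).
+366 (one year; includes Feb 29, 2204) → Feb 18, 2205 (739 left).
+365 (one year) → Feb 18, 2206 (374 left).
Feb has 28 days: +11 → Mar 1, 2206 (363 left).
Mar has 31 days: +31 → Apr 1, 2206 (332 left).
Apr has 30 days: +30 → May 1, 2206 (302 left).
May has 31 days: +31 → Jun 1, 2206 (271 left).
Jun has 30 days: +30 → Jul 1, 2206 (241 left).
Jul has 31 days: +31 → Aug 1, 2206 (210 left).
Aug has 31 days: +31 → Sep 1, 2206 (179 left).
Sep has 30 days: +30 → Oct 1, 2206 (149 left).
Oct has 31 days: +31 → Nov 1, 2206 (118 left).
Nov has 30 days: +30 → Dec 1, 2206 (88 left).
Dec has 31 days: +31 → Jan 1, 2207 (57 left).
Jan has 31 days: +31 → Feb 1, 2207 (26 left).
+26 → Feb 27, 2207.

February 27, 2207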